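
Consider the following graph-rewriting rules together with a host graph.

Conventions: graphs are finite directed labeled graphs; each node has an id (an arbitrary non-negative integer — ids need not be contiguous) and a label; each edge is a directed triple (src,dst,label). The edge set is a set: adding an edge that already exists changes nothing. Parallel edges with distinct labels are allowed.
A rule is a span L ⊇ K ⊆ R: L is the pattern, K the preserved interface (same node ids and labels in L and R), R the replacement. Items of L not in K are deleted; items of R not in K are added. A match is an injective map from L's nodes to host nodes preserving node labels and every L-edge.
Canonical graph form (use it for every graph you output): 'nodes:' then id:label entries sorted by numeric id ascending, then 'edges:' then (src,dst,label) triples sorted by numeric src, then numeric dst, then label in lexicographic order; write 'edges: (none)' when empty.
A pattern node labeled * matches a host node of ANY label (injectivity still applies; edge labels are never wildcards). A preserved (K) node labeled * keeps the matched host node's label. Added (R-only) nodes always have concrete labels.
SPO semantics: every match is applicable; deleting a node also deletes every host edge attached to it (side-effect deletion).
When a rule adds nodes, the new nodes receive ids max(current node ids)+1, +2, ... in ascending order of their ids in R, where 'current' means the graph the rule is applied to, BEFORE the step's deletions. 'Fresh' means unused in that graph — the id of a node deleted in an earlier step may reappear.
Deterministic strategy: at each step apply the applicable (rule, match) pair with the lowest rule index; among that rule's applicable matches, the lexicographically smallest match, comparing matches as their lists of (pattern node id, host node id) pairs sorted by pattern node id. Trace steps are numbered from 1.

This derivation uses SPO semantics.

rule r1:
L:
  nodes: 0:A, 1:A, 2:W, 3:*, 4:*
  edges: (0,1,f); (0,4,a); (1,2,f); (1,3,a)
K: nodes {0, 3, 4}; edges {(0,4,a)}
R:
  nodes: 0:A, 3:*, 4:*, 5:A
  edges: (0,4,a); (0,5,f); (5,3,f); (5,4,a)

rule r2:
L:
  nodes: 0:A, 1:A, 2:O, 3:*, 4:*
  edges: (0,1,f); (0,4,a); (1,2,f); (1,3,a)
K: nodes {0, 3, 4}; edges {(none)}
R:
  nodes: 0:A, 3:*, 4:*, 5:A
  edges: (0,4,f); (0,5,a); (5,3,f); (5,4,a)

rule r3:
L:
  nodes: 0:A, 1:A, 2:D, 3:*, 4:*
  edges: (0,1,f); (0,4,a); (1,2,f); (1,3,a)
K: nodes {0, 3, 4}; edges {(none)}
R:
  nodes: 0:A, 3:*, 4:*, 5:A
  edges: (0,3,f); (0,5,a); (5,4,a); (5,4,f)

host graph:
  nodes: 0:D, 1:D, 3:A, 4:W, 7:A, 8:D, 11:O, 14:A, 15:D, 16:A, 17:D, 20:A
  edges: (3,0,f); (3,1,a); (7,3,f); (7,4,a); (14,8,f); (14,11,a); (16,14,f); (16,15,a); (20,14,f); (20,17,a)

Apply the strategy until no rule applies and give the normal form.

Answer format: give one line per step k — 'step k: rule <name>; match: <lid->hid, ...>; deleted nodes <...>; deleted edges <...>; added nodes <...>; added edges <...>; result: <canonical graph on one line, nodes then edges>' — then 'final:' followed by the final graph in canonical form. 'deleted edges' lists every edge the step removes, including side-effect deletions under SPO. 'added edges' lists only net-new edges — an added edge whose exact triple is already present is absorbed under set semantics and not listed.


step 1: rule r3; match: 0->7, 1->3, 2->0, 3->1, 4->4; deleted nodes 0, 3; deleted edges (3,0,f); (3,1,a); (7,3,f); (7,4,a); added nodes 21; added edges (7,1,f); (7,21,a); (21,4,a); (21,4,f); result: nodes: 1:D, 4:W, 7:A, 8:D, 11:O, 14:A, 15:D, 16:A, 17:D, 20:A, 21:A edges: (7,1,f); (7,21,a); (14,8,f); (14,11,a); (16,14,f); (16,15,a); (20,14,f); (20,17,a); (21,4,a); (21,4,f)
step 2: rule r3; match: 0->16, 1->14, 2->8, 3->11, 4->15; deleted nodes 8, 14; deleted edges (14,8,f); (14,11,a); (16,14,f); (16,15,a); (20,14,f); added nodes 22; added edges (16,11,f); (16,22,a); (22,15,a); (22,15,f); result: nodes: 1:D, 4:W, 7:A, 11:O, 15:D, 16:A, 17:D, 20:A, 21:A, 22:A edges: (7,1,f); (7,21,a); (16,11,f); (16,22,a); (20,17,a); (21,4,a); (21,4,f); (22,15,a); (22,15,f)
final:
nodes: 1:D, 4:W, 7:A, 11:O, 15:D, 16:A, 17:D, 20:A, 21:A, 22:A
edges: (7,1,f); (7,21,a); (16,11,f); (16,22,a); (20,17,a); (21,4,a); (21,4,f); (22,15,a); (22,15,f)


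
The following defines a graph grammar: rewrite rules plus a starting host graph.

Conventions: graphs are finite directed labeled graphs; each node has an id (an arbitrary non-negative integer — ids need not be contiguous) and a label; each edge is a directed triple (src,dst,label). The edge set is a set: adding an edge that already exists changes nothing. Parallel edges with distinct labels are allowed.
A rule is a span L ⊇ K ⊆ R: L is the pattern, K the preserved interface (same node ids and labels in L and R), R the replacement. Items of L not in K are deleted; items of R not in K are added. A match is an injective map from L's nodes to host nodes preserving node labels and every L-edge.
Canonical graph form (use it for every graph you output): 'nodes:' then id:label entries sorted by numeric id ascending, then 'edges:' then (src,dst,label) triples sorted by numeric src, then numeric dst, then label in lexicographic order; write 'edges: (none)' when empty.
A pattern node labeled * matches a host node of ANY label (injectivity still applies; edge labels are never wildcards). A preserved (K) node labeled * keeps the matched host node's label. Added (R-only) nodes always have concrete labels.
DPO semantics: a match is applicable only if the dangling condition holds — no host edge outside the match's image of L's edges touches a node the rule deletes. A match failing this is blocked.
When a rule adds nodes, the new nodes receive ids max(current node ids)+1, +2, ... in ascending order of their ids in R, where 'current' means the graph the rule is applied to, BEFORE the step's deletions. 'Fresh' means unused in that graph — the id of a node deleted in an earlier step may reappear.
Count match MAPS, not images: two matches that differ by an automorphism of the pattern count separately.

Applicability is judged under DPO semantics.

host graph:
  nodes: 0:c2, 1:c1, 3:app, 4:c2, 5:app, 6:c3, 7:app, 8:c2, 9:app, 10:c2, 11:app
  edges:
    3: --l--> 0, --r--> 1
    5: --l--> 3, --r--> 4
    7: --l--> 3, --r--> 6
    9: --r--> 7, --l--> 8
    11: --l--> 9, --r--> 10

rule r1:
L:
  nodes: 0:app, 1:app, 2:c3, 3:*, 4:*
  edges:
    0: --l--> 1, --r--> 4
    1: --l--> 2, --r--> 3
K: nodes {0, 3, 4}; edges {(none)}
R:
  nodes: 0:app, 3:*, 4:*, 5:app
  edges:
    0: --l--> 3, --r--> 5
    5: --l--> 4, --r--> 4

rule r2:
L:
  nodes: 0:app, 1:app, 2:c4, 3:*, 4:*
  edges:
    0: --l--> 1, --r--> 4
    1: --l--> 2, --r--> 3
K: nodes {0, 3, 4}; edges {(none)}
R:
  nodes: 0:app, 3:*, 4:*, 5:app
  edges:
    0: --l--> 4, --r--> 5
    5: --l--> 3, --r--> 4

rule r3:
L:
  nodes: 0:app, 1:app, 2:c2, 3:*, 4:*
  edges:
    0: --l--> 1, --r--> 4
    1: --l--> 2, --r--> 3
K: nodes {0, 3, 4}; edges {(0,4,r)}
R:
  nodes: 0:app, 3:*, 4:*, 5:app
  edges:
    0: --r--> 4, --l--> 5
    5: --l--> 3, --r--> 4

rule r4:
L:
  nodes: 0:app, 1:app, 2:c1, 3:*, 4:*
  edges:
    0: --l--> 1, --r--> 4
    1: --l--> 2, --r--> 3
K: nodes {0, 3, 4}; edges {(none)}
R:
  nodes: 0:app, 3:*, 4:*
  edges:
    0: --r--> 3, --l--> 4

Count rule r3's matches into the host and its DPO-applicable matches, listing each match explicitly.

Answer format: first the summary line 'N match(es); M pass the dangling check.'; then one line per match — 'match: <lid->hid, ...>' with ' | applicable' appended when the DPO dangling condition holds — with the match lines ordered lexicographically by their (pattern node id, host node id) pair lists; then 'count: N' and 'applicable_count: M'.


3 match(es); 1 pass the dangling check.
match: 0->5, 1->3, 2->0, 3->1, 4->4
match: 0->7, 1->3, 2->0, 3->1, 4->6
match: 0->11, 1->9, 2->8, 3->7, 4->10 | applicable
count: 3
applicable_count: 1


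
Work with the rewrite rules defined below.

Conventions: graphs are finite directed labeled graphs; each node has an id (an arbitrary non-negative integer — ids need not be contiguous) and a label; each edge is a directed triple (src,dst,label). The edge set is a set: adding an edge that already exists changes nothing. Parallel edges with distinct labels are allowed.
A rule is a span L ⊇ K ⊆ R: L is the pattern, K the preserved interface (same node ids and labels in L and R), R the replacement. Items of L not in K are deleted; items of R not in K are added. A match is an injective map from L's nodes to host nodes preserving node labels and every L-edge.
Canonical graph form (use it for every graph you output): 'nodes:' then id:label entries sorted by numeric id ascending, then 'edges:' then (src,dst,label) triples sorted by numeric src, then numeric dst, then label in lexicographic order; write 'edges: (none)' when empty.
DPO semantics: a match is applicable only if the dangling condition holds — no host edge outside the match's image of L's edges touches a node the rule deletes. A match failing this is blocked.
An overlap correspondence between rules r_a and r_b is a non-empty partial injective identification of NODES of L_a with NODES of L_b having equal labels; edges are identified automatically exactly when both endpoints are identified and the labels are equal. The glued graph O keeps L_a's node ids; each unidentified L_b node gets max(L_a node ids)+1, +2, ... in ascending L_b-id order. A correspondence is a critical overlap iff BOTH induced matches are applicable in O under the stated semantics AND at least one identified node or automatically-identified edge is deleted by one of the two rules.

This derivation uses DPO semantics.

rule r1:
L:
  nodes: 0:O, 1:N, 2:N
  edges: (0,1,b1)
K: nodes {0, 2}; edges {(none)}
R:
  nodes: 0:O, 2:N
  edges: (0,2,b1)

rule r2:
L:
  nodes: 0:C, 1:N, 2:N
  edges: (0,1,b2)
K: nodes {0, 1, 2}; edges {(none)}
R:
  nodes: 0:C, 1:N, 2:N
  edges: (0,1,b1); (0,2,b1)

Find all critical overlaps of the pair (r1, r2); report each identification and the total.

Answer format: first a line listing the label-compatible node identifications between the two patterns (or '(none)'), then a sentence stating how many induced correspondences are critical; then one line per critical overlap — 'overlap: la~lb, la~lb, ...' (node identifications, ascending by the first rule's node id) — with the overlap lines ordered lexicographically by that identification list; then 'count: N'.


label-compatible node identifications between L(r1) and L(r2): 1~1, 1~2, 2~1, 2~2
2 of the induced correspondences are critical overlaps of r1 and r2.
overlap: 1~2
overlap: 1~2, 2~1
count: 2


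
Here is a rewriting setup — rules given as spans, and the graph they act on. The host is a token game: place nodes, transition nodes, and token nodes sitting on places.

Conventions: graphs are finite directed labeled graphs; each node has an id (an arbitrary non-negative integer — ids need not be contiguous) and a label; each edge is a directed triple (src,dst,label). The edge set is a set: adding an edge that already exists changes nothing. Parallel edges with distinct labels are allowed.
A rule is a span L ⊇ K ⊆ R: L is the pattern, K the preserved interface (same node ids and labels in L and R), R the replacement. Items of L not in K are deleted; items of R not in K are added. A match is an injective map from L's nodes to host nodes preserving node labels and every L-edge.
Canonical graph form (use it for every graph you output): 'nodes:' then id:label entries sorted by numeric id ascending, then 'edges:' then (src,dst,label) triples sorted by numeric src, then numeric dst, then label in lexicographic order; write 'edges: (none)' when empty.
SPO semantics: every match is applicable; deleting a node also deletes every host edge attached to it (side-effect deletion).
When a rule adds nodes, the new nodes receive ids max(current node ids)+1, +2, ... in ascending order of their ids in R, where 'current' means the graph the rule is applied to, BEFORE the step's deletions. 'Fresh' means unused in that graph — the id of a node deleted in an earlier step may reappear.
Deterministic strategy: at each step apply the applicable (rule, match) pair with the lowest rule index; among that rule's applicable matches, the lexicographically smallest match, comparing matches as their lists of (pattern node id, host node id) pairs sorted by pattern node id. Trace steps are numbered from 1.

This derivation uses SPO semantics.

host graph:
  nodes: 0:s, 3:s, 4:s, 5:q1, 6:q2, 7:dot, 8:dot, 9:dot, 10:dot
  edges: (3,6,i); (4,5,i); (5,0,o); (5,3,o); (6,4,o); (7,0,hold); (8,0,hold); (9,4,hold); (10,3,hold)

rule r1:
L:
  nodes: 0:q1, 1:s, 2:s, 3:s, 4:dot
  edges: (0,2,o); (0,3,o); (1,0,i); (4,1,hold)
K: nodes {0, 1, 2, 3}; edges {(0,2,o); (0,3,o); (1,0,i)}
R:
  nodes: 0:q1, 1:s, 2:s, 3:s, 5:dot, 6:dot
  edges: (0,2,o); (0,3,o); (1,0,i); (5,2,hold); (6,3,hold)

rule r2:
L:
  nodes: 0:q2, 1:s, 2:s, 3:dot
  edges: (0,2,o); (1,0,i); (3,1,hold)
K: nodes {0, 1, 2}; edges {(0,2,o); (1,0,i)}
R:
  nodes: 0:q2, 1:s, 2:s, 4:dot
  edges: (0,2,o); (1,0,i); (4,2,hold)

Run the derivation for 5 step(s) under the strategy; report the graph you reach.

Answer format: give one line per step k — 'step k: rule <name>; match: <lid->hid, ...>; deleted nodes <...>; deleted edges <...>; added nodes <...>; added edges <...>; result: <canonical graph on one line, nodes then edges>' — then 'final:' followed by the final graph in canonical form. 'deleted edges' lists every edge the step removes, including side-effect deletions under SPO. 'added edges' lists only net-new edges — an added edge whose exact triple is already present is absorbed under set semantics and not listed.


step 1: rule r1; match: 0->5, 1->4, 2->0, 3->3, 4->9; deleted nodes 9; deleted edges (9,4,hold); added nodes 11, 12; added edges (11,0,hold); (12,3,hold); result: nodes: 0:s, 3:s, 4:s, 5:q1, 6:q2, 7:dot, 8:dot, 10:dot, 11:dot, 12:dot edges: (3,6,i); (4,5,i); (5,0,o); (5,3,o); (6,4,o); (7,0,hold); (8,0,hold); (10,3,hold); (11,0,hold); (12,3,hold)
step 2: rule r2; match: 0->6, 1->3, 2->4, 3->10; deleted nodes 10; deleted edges (10,3,hold); added nodes 13; added edges (13,4,hold); result: nodes: 0:s, 3:s, 4:s, 5:q1, 6:q2, 7:dot, 8:dot, 11:dot, 12:dot, 13:dot edges: (3,6,i); (4,5,i); (5,0,o); (5,3,o); (6,4,o); (7,0,hold); (8,0,hold); (11,0,hold); (12,3,hold); (13,4,hold)
step 3: rule r1; match: 0->5, 1->4, 2->0, 3->3, 4->13; deleted nodes 13; deleted edges (13,4,hold); added nodes 14, 15; added edges (14,0,hold); (15,3,hold); result: nodes: 0:s, 3:s, 4:s, 5:q1, 6:q2, 7:dot, 8:dot, 11:dot, 12:dot, 14:dot, 15:dot edges: (3,6,i); (4,5,i); (5,0,o); (5,3,o); (6,4,o); (7,0,hold); (8,0,hold); (11,0,hold); (12,3,hold); (14,0,hold); (15,3,hold)
step 4: rule r2; match: 0->6, 1->3, 2->4, 3->12; deleted nodes 12; deleted edges (12,3,hold); added nodes 16; added edges (16,4,hold); result: nodes: 0:s, 3:s, 4:s, 5:q1, 6:q2, 7:dot, 8:dot, 11:dot, 14:dot, 15:dot, 16:dot edges: (3,6,i); (4,5,i); (5,0,o); (5,3,o); (6,4,o); (7,0,hold); (8,0,hold); (11,0,hold); (14,0,hold); (15,3,hold); (16,4,hold)
step 5: rule r1; match: 0->5, 1->4, 2->0, 3->3, 4->16; deleted nodes 16; deleted edges (16,4,hold); added nodes 17, 18; added edges (17,0,hold); (18,3,hold); result: nodes: 0:s, 3:s, 4:s, 5:q1, 6:q2, 7:dot, 8:dot, 11:dot, 14:dot, 15:dot, 17:dot, 18:dot edges: (3,6,i); (4,5,i); (5,0,o); (5,3,o); (6,4,o); (7,0,hold); (8,0,hold); (11,0,hold); (14,0,hold); (15,3,hold); (17,0,hold); (18,3,hold)
final:
nodes: 0:s, 3:s, 4:s, 5:q1, 6:q2, 7:dot, 8:dot, 11:dot, 14:dot, 15:dot, 17:dot, 18:dot
edges: (3,6,i); (4,5,i); (5,0,o); (5,3,o); (6,4,o); (7,0,hold); (8,0,hold); (11,0,hold); (14,0,hold); (15,3,hold); (17,0,hold); (18,3,hold)


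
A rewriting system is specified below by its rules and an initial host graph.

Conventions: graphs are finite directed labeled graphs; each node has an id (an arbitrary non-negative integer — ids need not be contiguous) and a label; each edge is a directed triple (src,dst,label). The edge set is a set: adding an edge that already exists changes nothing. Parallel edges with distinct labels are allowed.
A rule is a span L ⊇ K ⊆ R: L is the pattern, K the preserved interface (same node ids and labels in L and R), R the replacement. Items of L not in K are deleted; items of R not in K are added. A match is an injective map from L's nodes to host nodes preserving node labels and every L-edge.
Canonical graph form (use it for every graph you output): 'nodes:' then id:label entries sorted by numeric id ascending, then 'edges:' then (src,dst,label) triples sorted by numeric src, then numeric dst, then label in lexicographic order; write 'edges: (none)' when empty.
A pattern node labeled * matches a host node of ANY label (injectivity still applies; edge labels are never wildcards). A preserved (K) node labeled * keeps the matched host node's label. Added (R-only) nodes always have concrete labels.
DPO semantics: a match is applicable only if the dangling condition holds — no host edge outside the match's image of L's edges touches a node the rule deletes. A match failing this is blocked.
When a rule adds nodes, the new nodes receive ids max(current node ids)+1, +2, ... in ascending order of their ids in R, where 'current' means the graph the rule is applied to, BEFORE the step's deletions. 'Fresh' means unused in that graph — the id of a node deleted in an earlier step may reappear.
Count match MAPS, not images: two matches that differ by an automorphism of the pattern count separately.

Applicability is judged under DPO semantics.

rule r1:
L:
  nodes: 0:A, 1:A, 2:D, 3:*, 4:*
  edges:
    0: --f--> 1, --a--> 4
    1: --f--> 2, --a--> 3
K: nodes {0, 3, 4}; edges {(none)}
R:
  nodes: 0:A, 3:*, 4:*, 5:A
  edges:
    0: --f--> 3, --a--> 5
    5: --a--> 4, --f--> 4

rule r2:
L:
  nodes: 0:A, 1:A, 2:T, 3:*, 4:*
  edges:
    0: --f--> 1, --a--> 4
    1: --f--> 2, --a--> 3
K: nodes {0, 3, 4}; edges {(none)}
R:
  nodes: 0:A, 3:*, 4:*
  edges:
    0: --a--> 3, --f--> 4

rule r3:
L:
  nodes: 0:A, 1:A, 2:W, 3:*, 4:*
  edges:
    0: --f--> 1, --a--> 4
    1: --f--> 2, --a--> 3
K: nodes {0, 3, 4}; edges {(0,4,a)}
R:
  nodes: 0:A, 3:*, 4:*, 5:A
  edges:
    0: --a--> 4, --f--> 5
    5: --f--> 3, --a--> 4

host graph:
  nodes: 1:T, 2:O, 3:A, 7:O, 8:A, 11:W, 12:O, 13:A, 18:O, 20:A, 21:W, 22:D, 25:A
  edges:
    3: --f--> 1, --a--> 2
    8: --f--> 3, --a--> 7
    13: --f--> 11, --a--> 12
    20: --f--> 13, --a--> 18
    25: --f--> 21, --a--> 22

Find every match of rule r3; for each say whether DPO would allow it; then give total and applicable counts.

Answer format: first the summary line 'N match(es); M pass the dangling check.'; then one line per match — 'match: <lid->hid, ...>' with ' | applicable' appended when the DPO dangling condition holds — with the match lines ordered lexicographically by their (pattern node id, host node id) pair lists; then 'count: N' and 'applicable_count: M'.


1 match(es); 1 pass the dangling check.
match: 0->20, 1->13, 2->11, 3->12, 4->18 | applicable
count: 1
applicable_count: 1


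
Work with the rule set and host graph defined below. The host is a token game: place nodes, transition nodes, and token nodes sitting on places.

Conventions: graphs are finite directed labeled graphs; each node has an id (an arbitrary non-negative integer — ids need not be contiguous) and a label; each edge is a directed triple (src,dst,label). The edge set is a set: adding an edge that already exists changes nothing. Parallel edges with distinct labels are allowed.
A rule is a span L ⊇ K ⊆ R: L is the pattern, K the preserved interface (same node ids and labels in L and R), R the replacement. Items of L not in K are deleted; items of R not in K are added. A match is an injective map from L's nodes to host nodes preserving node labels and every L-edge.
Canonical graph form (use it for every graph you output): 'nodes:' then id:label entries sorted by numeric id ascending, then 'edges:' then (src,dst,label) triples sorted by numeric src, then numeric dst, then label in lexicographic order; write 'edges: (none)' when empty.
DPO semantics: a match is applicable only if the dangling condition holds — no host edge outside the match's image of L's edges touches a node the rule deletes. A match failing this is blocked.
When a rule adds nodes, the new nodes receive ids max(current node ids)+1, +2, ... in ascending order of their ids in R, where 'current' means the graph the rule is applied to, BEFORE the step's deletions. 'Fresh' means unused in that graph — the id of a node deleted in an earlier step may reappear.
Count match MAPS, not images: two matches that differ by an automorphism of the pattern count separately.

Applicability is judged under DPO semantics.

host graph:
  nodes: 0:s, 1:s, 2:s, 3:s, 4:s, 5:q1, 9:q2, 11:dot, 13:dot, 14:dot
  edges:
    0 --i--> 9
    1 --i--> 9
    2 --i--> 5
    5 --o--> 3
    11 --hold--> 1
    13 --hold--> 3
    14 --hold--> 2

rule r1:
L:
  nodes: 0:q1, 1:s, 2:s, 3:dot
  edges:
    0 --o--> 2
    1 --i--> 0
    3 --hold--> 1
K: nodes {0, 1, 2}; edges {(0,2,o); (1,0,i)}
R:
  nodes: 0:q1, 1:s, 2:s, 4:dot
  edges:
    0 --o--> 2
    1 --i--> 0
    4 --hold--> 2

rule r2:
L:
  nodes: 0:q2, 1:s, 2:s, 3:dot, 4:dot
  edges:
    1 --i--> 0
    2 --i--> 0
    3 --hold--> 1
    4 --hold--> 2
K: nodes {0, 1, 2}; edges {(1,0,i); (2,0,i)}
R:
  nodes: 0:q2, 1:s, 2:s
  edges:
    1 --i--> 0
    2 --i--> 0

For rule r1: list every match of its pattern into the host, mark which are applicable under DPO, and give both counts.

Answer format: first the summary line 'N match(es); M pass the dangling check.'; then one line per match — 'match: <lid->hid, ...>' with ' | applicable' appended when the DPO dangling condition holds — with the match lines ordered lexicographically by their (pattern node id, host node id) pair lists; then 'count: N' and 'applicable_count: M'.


1 match(es); 1 pass the dangling check.
match: 0->5, 1->2, 2->3, 3->14 | applicable
count: 1
applicable_count: 1


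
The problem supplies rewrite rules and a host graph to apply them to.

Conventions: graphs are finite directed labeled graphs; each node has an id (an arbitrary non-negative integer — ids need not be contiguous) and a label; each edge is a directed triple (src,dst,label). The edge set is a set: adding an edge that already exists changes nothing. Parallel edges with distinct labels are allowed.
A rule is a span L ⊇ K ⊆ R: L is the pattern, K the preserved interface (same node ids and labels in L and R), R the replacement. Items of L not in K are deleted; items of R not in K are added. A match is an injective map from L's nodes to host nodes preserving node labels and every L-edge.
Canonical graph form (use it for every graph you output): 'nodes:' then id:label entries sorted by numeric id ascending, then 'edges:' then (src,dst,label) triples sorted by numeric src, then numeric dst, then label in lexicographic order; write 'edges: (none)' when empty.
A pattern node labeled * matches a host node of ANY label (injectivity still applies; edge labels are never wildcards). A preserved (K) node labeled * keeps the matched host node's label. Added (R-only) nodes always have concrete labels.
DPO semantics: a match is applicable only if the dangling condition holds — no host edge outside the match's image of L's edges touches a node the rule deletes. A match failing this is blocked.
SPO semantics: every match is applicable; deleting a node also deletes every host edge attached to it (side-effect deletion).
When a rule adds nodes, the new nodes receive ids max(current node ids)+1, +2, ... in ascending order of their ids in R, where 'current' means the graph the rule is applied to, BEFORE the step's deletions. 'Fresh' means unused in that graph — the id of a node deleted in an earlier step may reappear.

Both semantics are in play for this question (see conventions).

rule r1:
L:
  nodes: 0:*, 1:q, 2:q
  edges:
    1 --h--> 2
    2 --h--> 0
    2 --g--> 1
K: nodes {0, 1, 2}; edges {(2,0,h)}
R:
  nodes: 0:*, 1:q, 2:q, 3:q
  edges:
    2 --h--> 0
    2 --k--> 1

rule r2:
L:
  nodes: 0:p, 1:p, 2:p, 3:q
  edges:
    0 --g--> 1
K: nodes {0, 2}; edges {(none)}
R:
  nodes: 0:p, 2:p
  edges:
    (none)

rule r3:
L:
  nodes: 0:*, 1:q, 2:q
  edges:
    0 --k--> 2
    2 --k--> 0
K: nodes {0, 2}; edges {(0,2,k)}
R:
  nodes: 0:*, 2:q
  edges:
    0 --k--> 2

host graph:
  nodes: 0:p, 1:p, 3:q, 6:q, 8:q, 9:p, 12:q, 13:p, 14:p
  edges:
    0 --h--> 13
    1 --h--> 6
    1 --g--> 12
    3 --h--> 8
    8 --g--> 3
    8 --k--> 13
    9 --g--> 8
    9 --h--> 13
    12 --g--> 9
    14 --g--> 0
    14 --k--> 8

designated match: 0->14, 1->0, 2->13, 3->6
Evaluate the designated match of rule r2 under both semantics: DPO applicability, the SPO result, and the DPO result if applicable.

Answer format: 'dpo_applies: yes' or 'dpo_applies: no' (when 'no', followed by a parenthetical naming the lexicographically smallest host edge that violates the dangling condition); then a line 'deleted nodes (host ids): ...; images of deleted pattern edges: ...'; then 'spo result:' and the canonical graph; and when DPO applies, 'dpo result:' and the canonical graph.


dpo_applies: no
(the rule deletes node 0, which keeps host edge (0,13,h) outside the match image — the dangling condition fails, DPO blocks; SPO proceeds and side-deletes such edges)
deleted nodes (host ids): 0, 6; images of deleted pattern edges: (14,0,g)
spo result:
nodes: 1:p, 3:q, 8:q, 9:p, 12:q, 13:p, 14:p
edges: (1,12,g); (3,8,h); (8,3,g); (8,13,k); (9,8,g); (9,13,h); (12,9,g); (14,8,k)


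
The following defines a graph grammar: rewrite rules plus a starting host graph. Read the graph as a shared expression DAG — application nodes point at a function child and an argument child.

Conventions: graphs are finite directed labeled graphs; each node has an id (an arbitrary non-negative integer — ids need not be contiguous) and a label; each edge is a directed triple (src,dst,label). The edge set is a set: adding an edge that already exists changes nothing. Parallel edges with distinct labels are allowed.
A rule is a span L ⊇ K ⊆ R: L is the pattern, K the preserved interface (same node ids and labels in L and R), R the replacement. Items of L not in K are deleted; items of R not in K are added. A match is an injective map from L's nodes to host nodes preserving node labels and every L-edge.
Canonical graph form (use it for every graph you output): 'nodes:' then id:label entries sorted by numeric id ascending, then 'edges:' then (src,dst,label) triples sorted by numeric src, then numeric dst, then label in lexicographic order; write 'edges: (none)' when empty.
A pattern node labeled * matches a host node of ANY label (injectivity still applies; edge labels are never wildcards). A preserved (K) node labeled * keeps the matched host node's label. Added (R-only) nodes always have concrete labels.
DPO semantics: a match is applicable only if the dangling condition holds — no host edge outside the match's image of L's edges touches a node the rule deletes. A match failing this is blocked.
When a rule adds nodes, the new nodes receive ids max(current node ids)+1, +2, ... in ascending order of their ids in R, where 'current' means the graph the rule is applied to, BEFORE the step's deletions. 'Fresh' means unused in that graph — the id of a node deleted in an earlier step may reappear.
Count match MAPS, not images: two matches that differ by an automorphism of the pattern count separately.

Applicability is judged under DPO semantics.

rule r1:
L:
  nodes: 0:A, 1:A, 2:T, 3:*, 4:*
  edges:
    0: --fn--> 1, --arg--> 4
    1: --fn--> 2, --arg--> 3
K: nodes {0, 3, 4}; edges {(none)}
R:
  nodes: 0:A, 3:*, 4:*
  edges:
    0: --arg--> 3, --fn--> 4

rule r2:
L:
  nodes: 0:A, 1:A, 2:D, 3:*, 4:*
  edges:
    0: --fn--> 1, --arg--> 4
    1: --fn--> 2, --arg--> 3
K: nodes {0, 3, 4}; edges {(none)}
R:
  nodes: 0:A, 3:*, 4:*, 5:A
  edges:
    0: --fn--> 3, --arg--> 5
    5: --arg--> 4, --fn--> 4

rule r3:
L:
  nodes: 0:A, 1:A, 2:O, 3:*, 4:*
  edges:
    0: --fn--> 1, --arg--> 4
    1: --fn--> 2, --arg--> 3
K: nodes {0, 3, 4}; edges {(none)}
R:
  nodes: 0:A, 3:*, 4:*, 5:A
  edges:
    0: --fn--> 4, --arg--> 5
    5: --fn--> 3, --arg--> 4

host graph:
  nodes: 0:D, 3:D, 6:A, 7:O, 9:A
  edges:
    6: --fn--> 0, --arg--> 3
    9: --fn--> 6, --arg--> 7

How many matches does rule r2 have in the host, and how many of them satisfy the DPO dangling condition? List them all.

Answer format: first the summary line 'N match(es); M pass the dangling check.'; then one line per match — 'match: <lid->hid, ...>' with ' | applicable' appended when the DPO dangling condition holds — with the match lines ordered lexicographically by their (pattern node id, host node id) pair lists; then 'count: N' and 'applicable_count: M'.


1 match(es); 1 pass the dangling check.
match: 0->9, 1->6, 2->0, 3->3, 4->7 | applicable
count: 1
applicable_count: 1


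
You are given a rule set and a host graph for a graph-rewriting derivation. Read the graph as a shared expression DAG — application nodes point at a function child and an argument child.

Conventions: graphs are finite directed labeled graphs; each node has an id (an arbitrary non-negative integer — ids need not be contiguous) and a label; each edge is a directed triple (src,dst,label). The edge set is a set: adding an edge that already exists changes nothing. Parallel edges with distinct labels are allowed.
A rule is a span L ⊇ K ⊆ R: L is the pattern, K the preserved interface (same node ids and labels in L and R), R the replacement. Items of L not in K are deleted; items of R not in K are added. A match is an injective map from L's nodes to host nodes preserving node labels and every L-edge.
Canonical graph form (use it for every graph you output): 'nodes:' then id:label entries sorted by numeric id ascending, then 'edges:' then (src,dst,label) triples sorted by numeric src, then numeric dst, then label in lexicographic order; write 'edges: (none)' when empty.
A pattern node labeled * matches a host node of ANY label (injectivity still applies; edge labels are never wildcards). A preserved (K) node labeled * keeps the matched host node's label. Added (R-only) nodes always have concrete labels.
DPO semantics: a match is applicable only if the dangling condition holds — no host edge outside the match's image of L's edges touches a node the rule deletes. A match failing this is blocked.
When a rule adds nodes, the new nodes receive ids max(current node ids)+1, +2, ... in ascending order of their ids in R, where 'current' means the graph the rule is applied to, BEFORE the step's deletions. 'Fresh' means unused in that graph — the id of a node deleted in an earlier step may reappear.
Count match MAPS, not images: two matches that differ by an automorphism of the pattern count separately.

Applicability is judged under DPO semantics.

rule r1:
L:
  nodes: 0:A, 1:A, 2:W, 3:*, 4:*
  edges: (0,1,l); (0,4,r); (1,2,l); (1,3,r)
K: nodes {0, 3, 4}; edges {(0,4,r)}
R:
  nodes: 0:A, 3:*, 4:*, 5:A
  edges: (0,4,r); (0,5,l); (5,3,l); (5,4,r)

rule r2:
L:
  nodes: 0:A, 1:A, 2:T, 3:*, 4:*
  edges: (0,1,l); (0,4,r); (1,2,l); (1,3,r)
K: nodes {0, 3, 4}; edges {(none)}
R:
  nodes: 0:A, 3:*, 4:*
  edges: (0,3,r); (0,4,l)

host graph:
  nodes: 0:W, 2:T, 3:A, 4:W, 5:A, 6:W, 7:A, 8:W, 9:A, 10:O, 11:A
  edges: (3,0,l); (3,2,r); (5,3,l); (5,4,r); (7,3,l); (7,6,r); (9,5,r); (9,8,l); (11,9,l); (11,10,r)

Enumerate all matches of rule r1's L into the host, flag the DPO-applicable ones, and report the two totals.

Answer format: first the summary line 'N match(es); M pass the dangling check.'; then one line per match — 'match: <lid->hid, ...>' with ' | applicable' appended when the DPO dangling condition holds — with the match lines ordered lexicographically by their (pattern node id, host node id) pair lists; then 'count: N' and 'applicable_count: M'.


3 match(es); 1 pass the dangling check.
match: 0->5, 1->3, 2->0, 3->2, 4->4
match: 0->7, 1->3, 2->0, 3->2, 4->6
match: 0->11, 1->9, 2->8, 3->5, 4->10 | applicable
count: 3
applicable_count: 1


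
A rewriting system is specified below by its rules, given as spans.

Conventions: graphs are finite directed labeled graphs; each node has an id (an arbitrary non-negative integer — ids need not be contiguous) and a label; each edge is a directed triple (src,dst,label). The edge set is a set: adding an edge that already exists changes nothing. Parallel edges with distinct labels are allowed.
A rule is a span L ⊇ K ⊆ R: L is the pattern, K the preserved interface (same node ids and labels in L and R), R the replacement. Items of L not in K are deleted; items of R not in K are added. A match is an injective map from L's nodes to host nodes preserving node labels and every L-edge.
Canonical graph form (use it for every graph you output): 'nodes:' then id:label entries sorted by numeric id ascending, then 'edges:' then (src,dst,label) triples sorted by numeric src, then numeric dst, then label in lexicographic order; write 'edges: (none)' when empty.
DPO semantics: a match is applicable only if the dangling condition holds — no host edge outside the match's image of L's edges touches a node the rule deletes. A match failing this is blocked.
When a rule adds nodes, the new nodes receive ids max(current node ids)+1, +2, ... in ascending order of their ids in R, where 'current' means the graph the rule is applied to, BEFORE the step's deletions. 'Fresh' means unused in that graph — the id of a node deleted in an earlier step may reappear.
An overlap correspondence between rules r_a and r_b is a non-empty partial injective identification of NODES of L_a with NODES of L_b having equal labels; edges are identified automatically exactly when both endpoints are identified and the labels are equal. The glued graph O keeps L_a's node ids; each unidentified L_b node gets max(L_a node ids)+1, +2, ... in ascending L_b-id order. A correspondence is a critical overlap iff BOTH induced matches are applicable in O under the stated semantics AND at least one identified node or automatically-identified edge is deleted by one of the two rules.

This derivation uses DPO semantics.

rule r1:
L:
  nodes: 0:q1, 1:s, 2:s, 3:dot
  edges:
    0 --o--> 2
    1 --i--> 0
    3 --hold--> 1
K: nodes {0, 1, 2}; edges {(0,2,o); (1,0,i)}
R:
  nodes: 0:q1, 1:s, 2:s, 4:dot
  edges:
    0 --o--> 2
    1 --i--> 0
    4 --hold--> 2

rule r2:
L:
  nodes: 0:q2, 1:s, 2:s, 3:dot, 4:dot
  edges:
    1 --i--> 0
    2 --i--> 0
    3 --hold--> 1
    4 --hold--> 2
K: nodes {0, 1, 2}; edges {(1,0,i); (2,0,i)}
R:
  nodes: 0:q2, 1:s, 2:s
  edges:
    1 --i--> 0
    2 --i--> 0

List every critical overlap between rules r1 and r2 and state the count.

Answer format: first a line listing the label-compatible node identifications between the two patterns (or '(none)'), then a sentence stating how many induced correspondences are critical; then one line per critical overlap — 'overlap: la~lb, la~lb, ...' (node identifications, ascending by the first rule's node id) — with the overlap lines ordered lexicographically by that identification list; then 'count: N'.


label-compatible node identifications between L(r1) and L(r2): 1~1, 1~2, 2~1, 2~2, 3~3, 3~4
4 of the induced correspondences are critical overlaps of r1 and r2.
overlap: 1~1, 2~2, 3~3
overlap: 1~1, 3~3
overlap: 1~2, 2~1, 3~4
overlap: 1~2, 3~4
count: 4


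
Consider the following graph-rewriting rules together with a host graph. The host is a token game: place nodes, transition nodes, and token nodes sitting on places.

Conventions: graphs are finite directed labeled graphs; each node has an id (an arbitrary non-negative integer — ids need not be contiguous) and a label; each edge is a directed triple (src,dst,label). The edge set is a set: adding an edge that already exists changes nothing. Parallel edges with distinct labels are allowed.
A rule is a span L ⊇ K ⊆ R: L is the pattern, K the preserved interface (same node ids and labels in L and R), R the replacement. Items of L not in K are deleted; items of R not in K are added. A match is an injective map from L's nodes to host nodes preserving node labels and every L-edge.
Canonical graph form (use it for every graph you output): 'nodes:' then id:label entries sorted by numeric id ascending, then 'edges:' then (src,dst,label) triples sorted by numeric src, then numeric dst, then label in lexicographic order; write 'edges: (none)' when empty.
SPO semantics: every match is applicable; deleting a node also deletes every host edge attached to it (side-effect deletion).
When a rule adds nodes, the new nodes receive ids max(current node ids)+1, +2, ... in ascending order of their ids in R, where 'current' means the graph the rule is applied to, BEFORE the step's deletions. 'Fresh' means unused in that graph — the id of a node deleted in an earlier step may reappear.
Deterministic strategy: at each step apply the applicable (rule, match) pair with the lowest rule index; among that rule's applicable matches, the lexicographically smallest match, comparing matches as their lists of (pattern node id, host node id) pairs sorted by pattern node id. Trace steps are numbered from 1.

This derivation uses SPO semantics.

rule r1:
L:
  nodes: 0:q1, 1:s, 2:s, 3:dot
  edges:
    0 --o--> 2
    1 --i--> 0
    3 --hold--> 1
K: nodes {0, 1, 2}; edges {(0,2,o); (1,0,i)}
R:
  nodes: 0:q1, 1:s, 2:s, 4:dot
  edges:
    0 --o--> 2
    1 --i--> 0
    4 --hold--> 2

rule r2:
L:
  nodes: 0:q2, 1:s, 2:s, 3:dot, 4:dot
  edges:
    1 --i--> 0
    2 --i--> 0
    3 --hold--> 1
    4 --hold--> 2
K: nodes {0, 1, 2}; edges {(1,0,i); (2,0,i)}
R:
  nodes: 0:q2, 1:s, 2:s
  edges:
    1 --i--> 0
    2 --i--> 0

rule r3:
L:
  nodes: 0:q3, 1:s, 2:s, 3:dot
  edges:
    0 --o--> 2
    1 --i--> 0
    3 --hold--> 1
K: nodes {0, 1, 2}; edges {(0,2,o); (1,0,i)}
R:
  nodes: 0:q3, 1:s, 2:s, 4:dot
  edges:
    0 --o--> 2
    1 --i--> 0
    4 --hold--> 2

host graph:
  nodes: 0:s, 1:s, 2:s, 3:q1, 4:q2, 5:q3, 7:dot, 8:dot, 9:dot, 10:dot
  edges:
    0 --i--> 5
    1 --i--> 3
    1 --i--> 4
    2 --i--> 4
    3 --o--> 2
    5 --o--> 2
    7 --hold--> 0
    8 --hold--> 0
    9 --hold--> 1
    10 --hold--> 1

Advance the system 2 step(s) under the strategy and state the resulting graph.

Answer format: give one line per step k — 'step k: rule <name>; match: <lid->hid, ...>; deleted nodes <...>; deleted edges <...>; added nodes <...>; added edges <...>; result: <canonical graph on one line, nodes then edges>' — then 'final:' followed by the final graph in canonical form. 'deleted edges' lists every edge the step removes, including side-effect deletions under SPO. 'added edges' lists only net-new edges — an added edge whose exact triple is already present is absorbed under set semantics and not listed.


step 1: rule r1; match: 0->3, 1->1, 2->2, 3->9; deleted nodes 9; deleted edges (9,1,hold); added nodes 11; added edges (11,2,hold); result: nodes: 0:s, 1:s, 2:s, 3:q1, 4:q2, 5:q3, 7:dot, 8:dot, 10:dot, 11:dot edges: (0,5,i); (1,3,i); (1,4,i); (2,4,i); (3,2,o); (5,2,o); (7,0,hold); (8,0,hold); (10,1,hold); (11,2,hold)
step 2: rule r1; match: 0->3, 1->1, 2->2, 3->10; deleted nodes 10; deleted edges (10,1,hold); added nodes 12; added edges (12,2,hold); result: nodes: 0:s, 1:s, 2:s, 3:q1, 4:q2, 5:q3, 7:dot, 8:dot, 11:dot, 12:dot edges: (0,5,i); (1,3,i); (1,4,i); (2,4,i); (3,2,o); (5,2,o); (7,0,hold); (8,0,hold); (11,2,hold); (12,2,hold)
final:
nodes: 0:s, 1:s, 2:s, 3:q1, 4:q2, 5:q3, 7:dot, 8:dot, 11:dot, 12:dot
edges: (0,5,i); (1,3,i); (1,4,i); (2,4,i); (3,2,o); (5,2,o); (7,0,hold); (8,0,hold); (11,2,hold); (12,2,hold)


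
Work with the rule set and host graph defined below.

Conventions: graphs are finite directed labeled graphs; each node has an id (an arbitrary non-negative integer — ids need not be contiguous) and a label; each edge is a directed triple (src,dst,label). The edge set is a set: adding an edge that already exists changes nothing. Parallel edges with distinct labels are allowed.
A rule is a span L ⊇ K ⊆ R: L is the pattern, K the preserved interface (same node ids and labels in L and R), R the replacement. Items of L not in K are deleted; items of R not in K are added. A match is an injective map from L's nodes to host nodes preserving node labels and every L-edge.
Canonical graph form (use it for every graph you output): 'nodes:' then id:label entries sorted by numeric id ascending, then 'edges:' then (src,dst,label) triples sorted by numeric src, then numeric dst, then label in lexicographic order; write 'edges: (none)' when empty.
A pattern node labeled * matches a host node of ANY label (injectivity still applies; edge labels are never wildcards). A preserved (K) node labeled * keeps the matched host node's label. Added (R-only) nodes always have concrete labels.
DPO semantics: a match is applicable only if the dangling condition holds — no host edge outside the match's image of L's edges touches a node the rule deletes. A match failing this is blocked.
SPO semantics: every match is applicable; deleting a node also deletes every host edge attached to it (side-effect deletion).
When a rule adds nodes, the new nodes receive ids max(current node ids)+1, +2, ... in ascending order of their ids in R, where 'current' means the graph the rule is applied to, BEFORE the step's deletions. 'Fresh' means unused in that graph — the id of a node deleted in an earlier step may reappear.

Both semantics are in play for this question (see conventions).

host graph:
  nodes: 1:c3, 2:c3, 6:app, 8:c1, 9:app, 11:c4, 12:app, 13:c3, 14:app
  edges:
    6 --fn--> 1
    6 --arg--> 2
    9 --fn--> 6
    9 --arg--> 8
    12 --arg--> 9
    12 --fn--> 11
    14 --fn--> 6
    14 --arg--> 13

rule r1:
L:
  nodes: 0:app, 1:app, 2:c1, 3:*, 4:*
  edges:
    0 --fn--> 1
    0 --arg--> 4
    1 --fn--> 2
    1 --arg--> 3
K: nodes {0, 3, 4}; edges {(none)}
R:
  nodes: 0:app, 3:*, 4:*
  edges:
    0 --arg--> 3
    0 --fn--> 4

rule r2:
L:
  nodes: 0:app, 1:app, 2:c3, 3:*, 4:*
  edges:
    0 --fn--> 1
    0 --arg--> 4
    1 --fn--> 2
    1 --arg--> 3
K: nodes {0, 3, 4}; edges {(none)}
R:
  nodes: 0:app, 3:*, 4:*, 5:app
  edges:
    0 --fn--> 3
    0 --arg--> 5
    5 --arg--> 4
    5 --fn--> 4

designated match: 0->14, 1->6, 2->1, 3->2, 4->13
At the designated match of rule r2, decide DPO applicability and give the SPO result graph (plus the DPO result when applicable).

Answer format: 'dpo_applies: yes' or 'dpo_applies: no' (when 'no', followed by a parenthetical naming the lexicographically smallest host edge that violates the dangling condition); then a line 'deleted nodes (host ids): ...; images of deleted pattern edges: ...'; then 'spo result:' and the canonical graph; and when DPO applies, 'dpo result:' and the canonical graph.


dpo_applies: no
(the rule deletes node 6, which keeps host edge (9,6,fn) outside the match image — the dangling condition fails, DPO blocks; SPO proceeds and side-deletes such edges)
deleted nodes (host ids): 1, 6; images of deleted pattern edges: (6,1,fn); (6,2,arg); (14,6,fn); (14,13,arg)
spo result:
nodes: 2:c3, 8:c1, 9:app, 11:c4, 12:app, 13:c3, 14:app, 15:app
edges: (9,8,arg); (12,9,arg); (12,11,fn); (14,2,fn); (14,15,arg); (15,13,arg); (15,13,fn)
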